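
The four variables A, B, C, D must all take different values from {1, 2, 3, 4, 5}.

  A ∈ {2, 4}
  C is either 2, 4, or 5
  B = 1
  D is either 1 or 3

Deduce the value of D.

B's domain is down to {1}, so B = 1. Remove 1 from D.
So D = 3.

3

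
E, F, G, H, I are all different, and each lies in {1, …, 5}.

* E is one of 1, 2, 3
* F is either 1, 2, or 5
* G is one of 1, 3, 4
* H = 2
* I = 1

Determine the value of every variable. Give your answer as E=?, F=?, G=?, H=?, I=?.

E=3, F=5, G=4, H=2, I=1

H must be 2 (only option left). Strike 2 from E, F.
That leaves I = 1. Remove 1 from E, F, G.
That leaves E = 3. Remove 3 from G.
F's domain is down to {5}, so F = 5.
G's domain is down to {4}, so G = 4.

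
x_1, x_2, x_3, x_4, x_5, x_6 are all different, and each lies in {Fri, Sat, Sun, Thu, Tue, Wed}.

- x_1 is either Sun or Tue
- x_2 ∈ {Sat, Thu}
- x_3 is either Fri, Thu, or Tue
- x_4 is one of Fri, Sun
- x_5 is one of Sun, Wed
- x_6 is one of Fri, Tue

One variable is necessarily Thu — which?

The 6 variables together cover exactly {Fri, Sat, Sun, Thu, Tue, Wed} — 6 values for 6 variables — and Sat appears only in x_2's list, so x_2 = Sat.
The 5 still-open variables draw from only 5 values {Fri, Sun, Thu, Tue, Wed}, so each is used; only x_3 can be Thu, hence x_3 = Thu.

x_3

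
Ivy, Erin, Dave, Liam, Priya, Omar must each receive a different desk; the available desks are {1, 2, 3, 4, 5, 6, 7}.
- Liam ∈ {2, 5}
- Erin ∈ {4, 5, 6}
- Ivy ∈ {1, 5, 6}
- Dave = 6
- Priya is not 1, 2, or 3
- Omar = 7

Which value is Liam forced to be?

Dave's domain is down to {6}, so Dave = 6. Remove 6 from Ivy, Erin, Priya.
Omar has just one choice, so Omar = 7. So Priya can't be 7.
The 4 still-open variables draw from only 4 values {1, 2, 4, 5}, so each is used; only Ivy can be 1, hence Ivy = 1.
The 3 still-open variables together cover exactly {2, 4, 5} — 3 values for 3 variables — and 2 appears only in Liam's list, so Liam = 2.

2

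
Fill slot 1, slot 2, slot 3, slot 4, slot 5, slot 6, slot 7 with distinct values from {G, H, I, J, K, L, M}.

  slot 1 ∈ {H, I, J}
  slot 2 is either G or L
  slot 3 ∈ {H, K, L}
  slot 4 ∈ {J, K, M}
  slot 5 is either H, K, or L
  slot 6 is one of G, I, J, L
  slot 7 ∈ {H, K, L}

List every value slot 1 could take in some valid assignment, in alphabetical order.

I, J

The 7 variables together cover exactly {G, H, I, J, K, L, M} — 7 values for 7 variables — and M appears only in slot 4's list, so slot 4 = M.
The 3 variables slot 3, slot 5, slot 7 are confined to {H, K, L}, which locks those values in; drop them from slot 1, slot 2, slot 6.
slot 2's domain is down to {G}, so slot 2 = G. Remove G from slot 6.
No further eliminations apply; slot 1 can still be any of I, J.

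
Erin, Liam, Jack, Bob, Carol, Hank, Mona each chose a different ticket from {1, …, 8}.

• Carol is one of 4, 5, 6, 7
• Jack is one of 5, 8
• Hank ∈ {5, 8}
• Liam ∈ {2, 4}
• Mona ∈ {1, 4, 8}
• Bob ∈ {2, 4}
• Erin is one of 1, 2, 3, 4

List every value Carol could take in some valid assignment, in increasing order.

6, 7

Liam and Bob share exactly the 2 values {2, 4}; by pigeonhole those values go to them, so strike 2, 4 from Erin, Carol, Mona.
The 2 variables Jack and Hank are confined to {5, 8}, which locks those values in; drop them from Carol, Mona.
That leaves Mona = 1. Strike 1 from Erin.
That leaves Erin = 3.
No further eliminations apply; Carol can still be any of 6, 7.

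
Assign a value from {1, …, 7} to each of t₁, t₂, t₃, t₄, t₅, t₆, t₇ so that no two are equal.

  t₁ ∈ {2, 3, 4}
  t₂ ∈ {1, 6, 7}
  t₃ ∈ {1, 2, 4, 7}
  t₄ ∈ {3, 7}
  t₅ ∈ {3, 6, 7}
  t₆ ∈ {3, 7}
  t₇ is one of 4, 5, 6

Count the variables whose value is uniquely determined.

The 7 variables together cover exactly {1, 2, 3, 4, 5, 6, 7} — 7 values for 7 variables — and 5 appears only in t₇'s list, so t₇ = 5.
The 2 variables t₄ and t₆ are confined to {3, 7}, which locks those values in; drop them from t₁, t₂, t₃, t₅.
t₅ must be 6 (only option left). Strike 6 from t₂.
That leaves t₂ = 1. So t₃ can't be 1.
Determined: t₂=1, t₅=6, t₇=5. The other variables each still have more than one consistent value. That makes 3.

3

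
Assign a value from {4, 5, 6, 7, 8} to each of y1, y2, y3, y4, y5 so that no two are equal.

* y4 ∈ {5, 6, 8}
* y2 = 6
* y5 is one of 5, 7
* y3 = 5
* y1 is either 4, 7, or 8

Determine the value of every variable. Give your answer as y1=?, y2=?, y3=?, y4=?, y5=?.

y1=4, y2=6, y3=5, y4=8, y5=7

y2 must be 6 (only option left). So y4 can't be 6.
That leaves y3 = 5. Eliminate 5 elsewhere: y4, y5.
That leaves y4 = 8. Eliminate 8 elsewhere: y1.
That leaves y5 = 7. Eliminate 7 elsewhere: y1.
y1's domain is down to {4}, so y1 = 4.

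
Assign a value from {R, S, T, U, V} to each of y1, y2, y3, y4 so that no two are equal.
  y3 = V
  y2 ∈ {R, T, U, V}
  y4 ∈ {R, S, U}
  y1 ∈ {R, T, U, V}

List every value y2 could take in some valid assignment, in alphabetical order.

y3 must be V (only option left). Remove V from y1, y2.
No further eliminations apply; y2 can still be any of R, T, U.

R, T, U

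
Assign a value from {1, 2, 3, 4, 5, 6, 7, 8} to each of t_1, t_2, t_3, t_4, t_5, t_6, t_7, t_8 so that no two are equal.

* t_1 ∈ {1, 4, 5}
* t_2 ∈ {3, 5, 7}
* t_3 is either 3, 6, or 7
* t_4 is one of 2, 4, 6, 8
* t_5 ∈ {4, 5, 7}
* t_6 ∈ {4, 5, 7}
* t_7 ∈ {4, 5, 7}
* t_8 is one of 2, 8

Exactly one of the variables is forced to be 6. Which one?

t_3

The 8 variables together cover exactly {1, 2, 3, 4, 5, 6, 7, 8} — 8 values for 8 variables — and 1 appears only in t_1's list, so t_1 = 1.
t_5, t_6, t_7 between them cover only {4, 5, 7} — a naked triple. Remove those values from t_2, t_3, t_4.
That leaves t_2 = 3. Eliminate 3 elsewhere: t_3.
So 6 goes to t_3.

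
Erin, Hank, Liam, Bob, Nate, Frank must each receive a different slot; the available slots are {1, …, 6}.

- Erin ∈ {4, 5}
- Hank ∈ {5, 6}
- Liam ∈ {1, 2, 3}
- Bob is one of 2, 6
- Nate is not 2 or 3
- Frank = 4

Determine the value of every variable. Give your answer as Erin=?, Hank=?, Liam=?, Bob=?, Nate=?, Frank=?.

Frank must be 4 (only option left). Remove 4 from Erin, Nate.
That leaves Erin = 5. So Hank, Nate can't be 5.
Hank's domain is down to {6}, so Hank = 6. So Bob, Nate can't be 6.
Bob has just one choice, so Bob = 2. Remove 2 from Liam.
Nate must be 1 (only option left). Eliminate 1 elsewhere: Liam.
Liam must be 3 (only option left).

Erin=5, Hank=6, Liam=3, Bob=2, Nate=1, Frank=4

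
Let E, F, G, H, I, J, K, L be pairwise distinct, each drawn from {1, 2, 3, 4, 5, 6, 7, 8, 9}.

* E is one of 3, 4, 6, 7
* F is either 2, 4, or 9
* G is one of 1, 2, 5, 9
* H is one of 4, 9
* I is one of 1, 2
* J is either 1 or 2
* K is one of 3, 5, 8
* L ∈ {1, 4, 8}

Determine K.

I and J share exactly the 2 values {1, 2}; by pigeonhole those values go to them, so strike 1, 2 from F, G, L.
The 2 variables F and H are confined to {4, 9}, which locks those values in; drop them from E, G, L.
G has just one choice, so G = 5. Remove 5 from K.
L's domain is down to {8}, so L = 8. Remove 8 from K.
So K = 3.

3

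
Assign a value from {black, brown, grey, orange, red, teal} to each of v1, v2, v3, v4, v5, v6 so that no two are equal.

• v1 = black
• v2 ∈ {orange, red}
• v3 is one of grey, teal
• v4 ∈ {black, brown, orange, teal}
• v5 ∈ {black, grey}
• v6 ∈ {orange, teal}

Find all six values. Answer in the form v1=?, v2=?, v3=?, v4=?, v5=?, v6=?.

v1 has just one choice, so v1 = black. So v4, v5 can't be black.
v5 has just one choice, so v5 = grey. So v3 can't be grey.
v3 must be teal (only option left). Eliminate teal elsewhere: v4, v6.
v6 must be orange (only option left). So v2, v4 can't be orange.
That leaves v2 = red.
v4 has just one choice, so v4 = brown.

v1=black, v2=red, v3=teal, v4=brown, v5=grey, v6=orange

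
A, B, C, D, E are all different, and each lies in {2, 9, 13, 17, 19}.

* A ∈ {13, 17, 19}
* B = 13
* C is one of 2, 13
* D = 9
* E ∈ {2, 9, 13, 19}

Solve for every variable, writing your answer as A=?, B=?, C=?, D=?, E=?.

B must be 13 (only option left). Eliminate 13 elsewhere: A, C, E.
C must be 2 (only option left). Strike 2 from E.
That leaves D = 9. Eliminate 9 elsewhere: E.
That leaves E = 19. So A can't be 19.
A's domain is down to {17}, so A = 17.

A=17, B=13, C=2, D=9, E=19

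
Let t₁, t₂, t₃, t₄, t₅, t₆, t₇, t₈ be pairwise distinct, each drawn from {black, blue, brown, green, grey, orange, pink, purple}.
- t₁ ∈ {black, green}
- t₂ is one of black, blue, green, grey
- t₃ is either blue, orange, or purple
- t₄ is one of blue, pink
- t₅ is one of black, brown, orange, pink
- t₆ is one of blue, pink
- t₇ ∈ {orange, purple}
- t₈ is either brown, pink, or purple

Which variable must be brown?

Among the 8 variables, grey fits only t₂ (and all 8 values in {black, blue, brown, green, grey, orange, pink, purple} must be used), so t₂ = grey.
The 7 still-open variables together cover exactly {black, blue, brown, green, orange, pink, purple} — 7 values for 7 variables — and green appears only in t₁'s list, so t₁ = green.
Among the 6 still-open variables, black fits only t₅ (and all 6 values in {black, blue, brown, orange, pink, purple} must be used), so t₅ = black.
Among the 5 still-open variables, brown fits only t₈ (and all 5 values in {blue, brown, orange, pink, purple} must be used), so t₈ = brown.

t₈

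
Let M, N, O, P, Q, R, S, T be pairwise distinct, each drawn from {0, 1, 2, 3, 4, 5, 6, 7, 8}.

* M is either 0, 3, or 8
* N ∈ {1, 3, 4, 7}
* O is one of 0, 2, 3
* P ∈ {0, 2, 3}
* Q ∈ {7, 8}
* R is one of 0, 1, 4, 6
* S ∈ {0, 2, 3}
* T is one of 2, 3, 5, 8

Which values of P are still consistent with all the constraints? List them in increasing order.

The 3 variables O, P, S are confined to {0, 2, 3}, which locks those values in; drop them from M, N, R, T.
That leaves M = 8. Strike 8 from Q, T.
Q must be 7 (only option left). Eliminate 7 elsewhere: N.
That leaves T = 5.
No further eliminations apply; P can still be any of 0, 2, 3.

0, 2, 3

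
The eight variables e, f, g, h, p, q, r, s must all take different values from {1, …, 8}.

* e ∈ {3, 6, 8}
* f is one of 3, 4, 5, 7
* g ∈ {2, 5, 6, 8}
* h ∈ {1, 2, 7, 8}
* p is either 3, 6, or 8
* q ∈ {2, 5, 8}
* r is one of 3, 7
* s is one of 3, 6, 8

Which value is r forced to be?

The 8 variables together cover exactly {1, 2, 3, 4, 5, 6, 7, 8} — 8 values for 8 variables — and 1 appears only in h's list, so h = 1.
The 7 still-open variables together cover exactly {2, 3, 4, 5, 6, 7, 8} — 7 values for 7 variables — and 4 appears only in f's list, so f = 4.
The 6 still-open variables together cover exactly {2, 3, 5, 6, 7, 8} — 6 values for 6 variables — and 7 appears only in r's list, so r = 7.

7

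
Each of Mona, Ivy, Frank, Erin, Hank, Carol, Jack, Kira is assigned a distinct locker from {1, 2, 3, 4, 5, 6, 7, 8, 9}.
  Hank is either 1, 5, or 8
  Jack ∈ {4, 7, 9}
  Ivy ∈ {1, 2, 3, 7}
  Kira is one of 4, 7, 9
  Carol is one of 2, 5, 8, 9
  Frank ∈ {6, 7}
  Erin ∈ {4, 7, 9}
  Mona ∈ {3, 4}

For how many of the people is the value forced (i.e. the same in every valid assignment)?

2

Erin, Jack, Kira share exactly the 3 values {4, 7, 9}; by pigeonhole those values go to them, so strike 4, 7, 9 from Mona, Ivy, Frank, Carol.
Mona must be 3 (only option left). Eliminate 3 elsewhere: Ivy.
Frank has just one choice, so Frank = 6.
Determined: Mona=3, Frank=6. The other people each still have more than one consistent value. That makes 2.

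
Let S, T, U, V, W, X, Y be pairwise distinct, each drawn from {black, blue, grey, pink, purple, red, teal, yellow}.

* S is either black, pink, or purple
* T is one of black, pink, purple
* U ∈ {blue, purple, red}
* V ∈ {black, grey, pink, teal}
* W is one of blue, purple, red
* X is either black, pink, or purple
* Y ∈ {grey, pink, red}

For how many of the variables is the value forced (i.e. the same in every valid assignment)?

Among the 7 variables, teal fits only V (and all 7 values in {black, blue, grey, pink, purple, red, teal} must be used), so V = teal.
Among the 6 still-open variables, grey fits only Y (and all 6 values in {black, blue, grey, pink, purple, red} must be used), so Y = grey.
S, T, X between them cover only {black, pink, purple} — a naked triple. Remove those values from U, W.
Determined: V=teal, Y=grey. The other variables each still have more than one consistent value. That makes 2.

2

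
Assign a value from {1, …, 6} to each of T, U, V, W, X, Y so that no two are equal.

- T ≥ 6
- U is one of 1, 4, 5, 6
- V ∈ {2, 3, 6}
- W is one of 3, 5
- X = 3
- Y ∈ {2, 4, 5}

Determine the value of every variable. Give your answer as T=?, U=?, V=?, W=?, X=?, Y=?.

T=6, U=1, V=2, W=5, X=3, Y=4

T's domain is down to {6}, so T = 6. Remove 6 from U, V.
X's domain is down to {3}, so X = 3. Eliminate 3 elsewhere: V, W.
V has just one choice, so V = 2. Eliminate 2 elsewhere: Y.
W has just one choice, so W = 5. Strike 5 from U, Y.
That leaves Y = 4. Eliminate 4 elsewhere: U.
U must be 1 (only option left).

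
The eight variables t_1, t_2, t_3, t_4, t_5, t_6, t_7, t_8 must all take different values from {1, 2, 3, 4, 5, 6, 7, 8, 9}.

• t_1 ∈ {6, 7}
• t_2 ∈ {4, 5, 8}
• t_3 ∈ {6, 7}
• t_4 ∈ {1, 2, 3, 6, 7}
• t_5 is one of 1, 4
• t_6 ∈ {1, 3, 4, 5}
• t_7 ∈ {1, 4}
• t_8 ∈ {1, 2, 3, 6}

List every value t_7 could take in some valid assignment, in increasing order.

1, 4

The 8 variables draw from only 8 values {1, 2, 3, 4, 5, 6, 7, 8}, so each is used; only t_2 can be 8, hence t_2 = 8.
Among the 7 still-open variables, 5 fits only t_6 (and all 7 values in {1, 2, 3, 4, 5, 6, 7} must be used), so t_6 = 5.
The 2 variables t_1 and t_3 are confined to {6, 7}, which locks those values in; drop them from t_4, t_8.
The 2 variables t_5 and t_7 are confined to {1, 4}, which locks those values in; drop them from t_4, t_8.
No further eliminations apply; t_7 can still be any of 1, 4.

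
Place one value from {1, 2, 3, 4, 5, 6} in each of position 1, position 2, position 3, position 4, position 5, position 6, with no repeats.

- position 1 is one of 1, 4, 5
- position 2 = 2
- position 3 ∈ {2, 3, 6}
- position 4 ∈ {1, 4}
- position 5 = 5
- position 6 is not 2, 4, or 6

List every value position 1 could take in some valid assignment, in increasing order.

position 2 has just one choice, so position 2 = 2. So position 3 can't be 2.
position 5's domain is down to {5}, so position 5 = 5. So position 1, position 6 can't be 5.
The 4 still-open variables draw from only 4 values {1, 3, 4, 6}, so each is used; only position 3 can be 6, hence position 3 = 6.
Among the 3 still-open variables, 3 fits only position 6 (and all 3 values in {1, 3, 4} must be used), so position 6 = 3.
No further eliminations apply; position 1 can still be any of 1, 4.

1, 4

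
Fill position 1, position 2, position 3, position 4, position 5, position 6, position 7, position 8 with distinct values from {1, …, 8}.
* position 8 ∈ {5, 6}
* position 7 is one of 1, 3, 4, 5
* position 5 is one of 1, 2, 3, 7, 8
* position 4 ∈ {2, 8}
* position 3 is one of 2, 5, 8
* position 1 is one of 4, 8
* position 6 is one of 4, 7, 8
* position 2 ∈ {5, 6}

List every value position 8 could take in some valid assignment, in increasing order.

5, 6

position 2 and position 8 share exactly the 2 values {5, 6}; by pigeonhole those values go to them, so strike 5, 6 from position 3, position 7.
position 3 and position 4 between them cover only {2, 8} — a naked pair. Remove those values from position 1, position 5, position 6.
position 1 must be 4 (only option left). So position 6, position 7 can't be 4.
That leaves position 6 = 7. So position 5 can't be 7.
No further eliminations apply; position 8 can still be any of 5, 6.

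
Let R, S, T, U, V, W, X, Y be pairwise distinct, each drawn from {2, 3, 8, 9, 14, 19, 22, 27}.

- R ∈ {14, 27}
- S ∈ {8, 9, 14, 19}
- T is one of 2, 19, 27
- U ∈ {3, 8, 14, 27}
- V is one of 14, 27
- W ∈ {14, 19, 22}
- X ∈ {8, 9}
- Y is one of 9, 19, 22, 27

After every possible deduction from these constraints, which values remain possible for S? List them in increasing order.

8, 9, 19

The 8 variables draw from only 8 values {2, 3, 8, 9, 14, 19, 22, 27}, so each is used; only T can be 2, hence T = 2.
The 7 still-open variables draw from only 7 values {3, 8, 9, 14, 19, 22, 27}, so each is used; only U can be 3, hence U = 3.
R and V share exactly the 2 values {14, 27}; by pigeonhole those values go to them, so strike 14, 27 from S, W, Y.
No further eliminations apply; S can still be any of 8, 9, 19.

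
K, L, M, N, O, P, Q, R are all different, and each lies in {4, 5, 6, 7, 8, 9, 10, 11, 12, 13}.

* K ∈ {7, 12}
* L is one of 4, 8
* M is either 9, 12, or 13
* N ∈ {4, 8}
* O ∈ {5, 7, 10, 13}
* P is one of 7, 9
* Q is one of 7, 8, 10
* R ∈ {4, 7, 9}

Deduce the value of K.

Among the 8 variables, 5 fits only O (and all 8 values in {4, 5, 7, 8, 9, 10, 12, 13} must be used), so O = 5.
The 7 still-open variables draw from only 7 values {4, 7, 8, 9, 10, 12, 13}, so each is used; only Q can be 10, hence Q = 10.
The 6 still-open variables together cover exactly {4, 7, 8, 9, 12, 13} — 6 values for 6 variables — and 13 appears only in M's list, so M = 13.
The 5 still-open variables together cover exactly {4, 7, 8, 9, 12} — 5 values for 5 variables — and 12 appears only in K's list, so K = 12.

12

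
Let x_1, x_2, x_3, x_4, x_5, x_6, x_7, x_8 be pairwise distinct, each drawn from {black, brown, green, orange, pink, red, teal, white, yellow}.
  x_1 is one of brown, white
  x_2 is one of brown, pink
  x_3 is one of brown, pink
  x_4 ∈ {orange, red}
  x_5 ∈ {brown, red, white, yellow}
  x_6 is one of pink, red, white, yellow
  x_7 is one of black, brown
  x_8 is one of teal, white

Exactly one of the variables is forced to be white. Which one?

Among the 8 variables, black fits only x_7 (and all 8 values in {black, brown, orange, pink, red, teal, white, yellow} must be used), so x_7 = black.
The 7 still-open variables together cover exactly {brown, orange, pink, red, teal, white, yellow} — 7 values for 7 variables — and orange appears only in x_4's list, so x_4 = orange.
The 6 still-open variables draw from only 6 values {brown, pink, red, teal, white, yellow}, so each is used; only x_8 can be teal, hence x_8 = teal.
x_2 and x_3 share exactly the 2 values {brown, pink}; by pigeonhole those values go to them, so strike brown, pink from x_1, x_5, x_6.
So white goes to x_1.

x_1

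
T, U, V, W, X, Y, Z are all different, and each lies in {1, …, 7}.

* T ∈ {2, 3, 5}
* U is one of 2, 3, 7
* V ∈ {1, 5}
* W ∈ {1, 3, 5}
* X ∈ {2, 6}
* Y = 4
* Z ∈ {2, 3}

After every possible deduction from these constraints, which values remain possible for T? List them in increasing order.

2, 3, 5

Y has just one choice, so Y = 4.
Among the 6 still-open variables, 6 fits only X (and all 6 values in {1, 2, 3, 5, 6, 7} must be used), so X = 6.
Among the 5 still-open variables, 7 fits only U (and all 5 values in {1, 2, 3, 5, 7} must be used), so U = 7.
No further eliminations apply; T can still be any of 2, 3, 5.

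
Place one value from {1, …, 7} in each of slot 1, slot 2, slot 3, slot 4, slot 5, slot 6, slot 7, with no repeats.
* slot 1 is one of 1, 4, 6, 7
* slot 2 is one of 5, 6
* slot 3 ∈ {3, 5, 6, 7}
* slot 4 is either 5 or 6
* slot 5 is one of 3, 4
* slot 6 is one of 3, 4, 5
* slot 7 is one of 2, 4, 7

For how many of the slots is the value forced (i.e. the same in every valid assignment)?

3

The 7 variables together cover exactly {1, 2, 3, 4, 5, 6, 7} — 7 values for 7 variables — and 1 appears only in slot 1's list, so slot 1 = 1.
The 6 still-open variables draw from only 6 values {2, 3, 4, 5, 6, 7}, so each is used; only slot 7 can be 2, hence slot 7 = 2.
The 5 still-open variables draw from only 5 values {3, 4, 5, 6, 7}, so each is used; only slot 3 can be 7, hence slot 3 = 7.
slot 2 and slot 4 between them cover only {5, 6} — a naked pair. Remove those values from slot 6.
Determined: slot 1=1, slot 3=7, slot 7=2. The other slots each still have more than one consistent value. That makes 3.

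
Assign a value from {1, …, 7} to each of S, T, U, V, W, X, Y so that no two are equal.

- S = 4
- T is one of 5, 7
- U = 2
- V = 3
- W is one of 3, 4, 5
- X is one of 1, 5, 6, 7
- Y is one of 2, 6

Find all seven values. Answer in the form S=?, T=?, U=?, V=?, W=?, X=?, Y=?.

S must be 4 (only option left). Eliminate 4 elsewhere: W.
U must be 2 (only option left). So Y can't be 2.
V must be 3 (only option left). Remove 3 from W.
W's domain is down to {5}, so W = 5. Strike 5 from T, X.
Y has just one choice, so Y = 6. So X can't be 6.
T must be 7 (only option left). Remove 7 from X.
X has just one choice, so X = 1.

S=4, T=7, U=2, V=3, W=5, X=1, Y=6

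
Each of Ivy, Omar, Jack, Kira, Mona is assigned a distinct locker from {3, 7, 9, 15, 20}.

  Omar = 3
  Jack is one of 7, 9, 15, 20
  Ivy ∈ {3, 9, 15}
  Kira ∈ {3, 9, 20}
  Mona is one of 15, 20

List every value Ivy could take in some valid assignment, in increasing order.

9, 15

Omar must be 3 (only option left). So Ivy, Kira can't be 3.
Among the 4 still-open variables, 7 fits only Jack (and all 4 values in {7, 9, 15, 20} must be used), so Jack = 7.
No further eliminations apply; Ivy can still be any of 9, 15.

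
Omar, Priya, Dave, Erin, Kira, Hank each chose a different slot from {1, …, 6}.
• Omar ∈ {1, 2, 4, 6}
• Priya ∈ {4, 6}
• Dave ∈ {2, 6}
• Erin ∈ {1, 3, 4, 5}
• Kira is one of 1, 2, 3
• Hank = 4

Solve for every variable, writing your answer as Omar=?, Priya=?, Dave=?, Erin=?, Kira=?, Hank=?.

Hank has just one choice, so Hank = 4. Remove 4 from Omar, Priya, Erin.
That leaves Priya = 6. So Omar, Dave can't be 6.
Dave must be 2 (only option left). Remove 2 from Omar, Kira.
Omar must be 1 (only option left). Remove 1 from Erin, Kira.
Kira's domain is down to {3}, so Kira = 3. Remove 3 from Erin.
Erin has just one choice, so Erin = 5.

Omar=1, Priya=6, Dave=2, Erin=5, Kira=3, Hank=4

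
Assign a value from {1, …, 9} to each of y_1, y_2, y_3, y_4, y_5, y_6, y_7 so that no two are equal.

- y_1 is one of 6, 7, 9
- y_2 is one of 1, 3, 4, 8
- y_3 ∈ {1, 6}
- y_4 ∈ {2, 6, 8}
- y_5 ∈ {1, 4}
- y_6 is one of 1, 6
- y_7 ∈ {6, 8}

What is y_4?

The 2 variables y_3 and y_6 are confined to {1, 6}, which locks those values in; drop them from y_1, y_2, y_4, y_5, y_7.
y_5 has just one choice, so y_5 = 4. Strike 4 from y_2.
y_7 must be 8 (only option left). So y_2, y_4 can't be 8.
So y_4 = 2.

2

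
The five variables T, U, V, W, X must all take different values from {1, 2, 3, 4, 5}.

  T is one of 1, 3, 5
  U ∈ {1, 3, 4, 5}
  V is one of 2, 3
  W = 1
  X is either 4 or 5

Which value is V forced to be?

W must be 1 (only option left). Eliminate 1 elsewhere: T, U.
The 4 still-open variables draw from only 4 values {2, 3, 4, 5}, so each is used; only V can be 2, hence V = 2.

2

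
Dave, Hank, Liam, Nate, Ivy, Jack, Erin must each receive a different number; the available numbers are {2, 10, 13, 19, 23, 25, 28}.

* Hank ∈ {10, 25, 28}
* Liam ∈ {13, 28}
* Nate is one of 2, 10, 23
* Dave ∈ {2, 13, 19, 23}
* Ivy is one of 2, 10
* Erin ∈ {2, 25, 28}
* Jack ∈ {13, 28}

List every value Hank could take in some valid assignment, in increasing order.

The 7 variables together cover exactly {2, 10, 13, 19, 23, 25, 28} — 7 values for 7 variables — and 19 appears only in Dave's list, so Dave = 19.
Among the 6 still-open variables, 23 fits only Nate (and all 6 values in {2, 10, 13, 23, 25, 28} must be used), so Nate = 23.
The 2 variables Liam and Jack are confined to {13, 28}, which locks those values in; drop them from Hank, Erin.
No further eliminations apply; Hank can still be any of 10, 25.

10, 25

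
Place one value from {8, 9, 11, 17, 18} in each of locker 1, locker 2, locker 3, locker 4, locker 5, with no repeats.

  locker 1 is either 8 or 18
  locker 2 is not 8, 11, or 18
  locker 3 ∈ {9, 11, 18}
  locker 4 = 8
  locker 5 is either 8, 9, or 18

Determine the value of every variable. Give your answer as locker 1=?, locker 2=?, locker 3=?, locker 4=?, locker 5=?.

locker 1=18, locker 2=17, locker 3=11, locker 4=8, locker 5=9

locker 4's domain is down to {8}, so locker 4 = 8. Remove 8 from locker 1, locker 5.
That leaves locker 1 = 18. Strike 18 from locker 3, locker 5.
locker 5 has just one choice, so locker 5 = 9. Eliminate 9 elsewhere: locker 2, locker 3.
That leaves locker 2 = 17.
locker 3's domain is down to {11}, so locker 3 = 11.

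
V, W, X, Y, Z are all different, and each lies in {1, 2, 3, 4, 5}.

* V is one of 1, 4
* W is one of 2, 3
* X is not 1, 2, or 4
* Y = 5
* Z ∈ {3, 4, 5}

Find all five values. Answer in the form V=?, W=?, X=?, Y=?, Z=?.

Y has just one choice, so Y = 5. Eliminate 5 elsewhere: X, Z.
That leaves X = 3. Remove 3 from W, Z.
That leaves Z = 4. Eliminate 4 elsewhere: V.
V must be 1 (only option left).
W must be 2 (only option left).

V=1, W=2, X=3, Y=5, Z=4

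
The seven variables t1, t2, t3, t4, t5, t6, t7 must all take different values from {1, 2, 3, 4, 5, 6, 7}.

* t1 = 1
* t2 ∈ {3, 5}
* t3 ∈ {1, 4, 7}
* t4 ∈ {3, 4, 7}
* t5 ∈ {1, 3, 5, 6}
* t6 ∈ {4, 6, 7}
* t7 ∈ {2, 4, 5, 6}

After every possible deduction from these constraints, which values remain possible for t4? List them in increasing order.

t1's domain is down to {1}, so t1 = 1. Eliminate 1 elsewhere: t3, t5.
The 6 still-open variables draw from only 6 values {2, 3, 4, 5, 6, 7}, so each is used; only t7 can be 2, hence t7 = 2.
No further eliminations apply; t4 can still be any of 3, 4, 7.

3, 4, 7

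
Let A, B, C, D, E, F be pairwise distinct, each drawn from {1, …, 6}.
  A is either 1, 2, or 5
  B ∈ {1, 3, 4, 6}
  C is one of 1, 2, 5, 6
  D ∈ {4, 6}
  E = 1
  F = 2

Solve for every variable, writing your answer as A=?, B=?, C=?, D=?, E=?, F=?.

A=5, B=3, C=6, D=4, E=1, F=2

E's domain is down to {1}, so E = 1. So A, B, C can't be 1.
F's domain is down to {2}, so F = 2. Eliminate 2 elsewhere: A, C.
A's domain is down to {5}, so A = 5. So C can't be 5.
C's domain is down to {6}, so C = 6. Eliminate 6 elsewhere: B, D.
D has just one choice, so D = 4. Remove 4 from B.
B's domain is down to {3}, so B = 3.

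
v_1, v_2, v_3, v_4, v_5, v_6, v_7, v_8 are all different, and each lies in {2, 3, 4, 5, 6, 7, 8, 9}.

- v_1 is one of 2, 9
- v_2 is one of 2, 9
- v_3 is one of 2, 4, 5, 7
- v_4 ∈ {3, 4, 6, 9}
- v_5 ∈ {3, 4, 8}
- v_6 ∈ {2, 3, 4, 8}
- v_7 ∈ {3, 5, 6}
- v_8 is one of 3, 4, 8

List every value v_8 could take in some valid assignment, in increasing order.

The 8 variables together cover exactly {2, 3, 4, 5, 6, 7, 8, 9} — 8 values for 8 variables — and 7 appears only in v_3's list, so v_3 = 7.
The 7 still-open variables draw from only 7 values {2, 3, 4, 5, 6, 8, 9}, so each is used; only v_7 can be 5, hence v_7 = 5.
Among the 6 still-open variables, 6 fits only v_4 (and all 6 values in {2, 3, 4, 6, 8, 9} must be used), so v_4 = 6.
The 2 variables v_1 and v_2 are confined to {2, 9}, which locks those values in; drop them from v_6.
No further eliminations apply; v_8 can still be any of 3, 4, 8.

3, 4, 8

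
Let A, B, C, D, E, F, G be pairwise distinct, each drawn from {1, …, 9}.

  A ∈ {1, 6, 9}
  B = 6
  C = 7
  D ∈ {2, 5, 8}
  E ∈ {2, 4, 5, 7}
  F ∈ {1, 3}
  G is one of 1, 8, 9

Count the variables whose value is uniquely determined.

2

B must be 6 (only option left). Eliminate 6 elsewhere: A.
That leaves C = 7. Eliminate 7 elsewhere: E.
Determined: B=6, C=7. The other variables each still have more than one consistent value. That makes 2.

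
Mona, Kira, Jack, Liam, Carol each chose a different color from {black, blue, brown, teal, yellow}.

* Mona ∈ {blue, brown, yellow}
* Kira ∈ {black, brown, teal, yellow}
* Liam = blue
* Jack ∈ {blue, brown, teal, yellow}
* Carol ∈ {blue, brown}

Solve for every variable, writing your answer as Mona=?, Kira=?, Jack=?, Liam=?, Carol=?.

Mona=yellow, Kira=black, Jack=teal, Liam=blue, Carol=brown

Liam must be blue (only option left). Strike blue from Mona, Jack, Carol.
Carol has just one choice, so Carol = brown. Strike brown from Mona, Kira, Jack.
Mona must be yellow (only option left). So Kira, Jack can't be yellow.
That leaves Jack = teal. So Kira can't be teal.
Kira has just one choice, so Kira = black.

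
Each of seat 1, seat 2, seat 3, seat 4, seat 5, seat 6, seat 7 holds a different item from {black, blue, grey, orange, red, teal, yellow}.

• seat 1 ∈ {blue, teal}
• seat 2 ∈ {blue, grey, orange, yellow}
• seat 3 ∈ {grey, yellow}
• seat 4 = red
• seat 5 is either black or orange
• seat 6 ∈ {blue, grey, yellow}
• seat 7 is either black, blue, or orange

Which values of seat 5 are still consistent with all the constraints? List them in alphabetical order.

seat 4's domain is down to {red}, so seat 4 = red.
The 6 still-open variables together cover exactly {black, blue, grey, orange, teal, yellow} — 6 values for 6 variables — and teal appears only in seat 1's list, so seat 1 = teal.
No further eliminations apply; seat 5 can still be any of black, orange.

black, orange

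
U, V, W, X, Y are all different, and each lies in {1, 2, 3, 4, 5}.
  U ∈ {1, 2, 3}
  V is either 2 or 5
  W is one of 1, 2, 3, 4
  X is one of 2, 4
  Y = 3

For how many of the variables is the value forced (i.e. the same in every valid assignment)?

Y must be 3 (only option left). Eliminate 3 elsewhere: U, W.
Among the 4 still-open variables, 5 fits only V (and all 4 values in {1, 2, 4, 5} must be used), so V = 5.
Determined: V=5, Y=3. The other variables each still have more than one consistent value. That makes 2.

2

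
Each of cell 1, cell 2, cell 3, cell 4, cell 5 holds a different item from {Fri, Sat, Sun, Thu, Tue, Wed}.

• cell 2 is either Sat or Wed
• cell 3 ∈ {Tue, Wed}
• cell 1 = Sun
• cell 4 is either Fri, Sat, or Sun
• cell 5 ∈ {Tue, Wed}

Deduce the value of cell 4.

Fri

cell 1 has just one choice, so cell 1 = Sun. Strike Sun from cell 4.
Among the 4 still-open variables, Fri fits only cell 4 (and all 4 values in {Fri, Sat, Tue, Wed} must be used), so cell 4 = Fri.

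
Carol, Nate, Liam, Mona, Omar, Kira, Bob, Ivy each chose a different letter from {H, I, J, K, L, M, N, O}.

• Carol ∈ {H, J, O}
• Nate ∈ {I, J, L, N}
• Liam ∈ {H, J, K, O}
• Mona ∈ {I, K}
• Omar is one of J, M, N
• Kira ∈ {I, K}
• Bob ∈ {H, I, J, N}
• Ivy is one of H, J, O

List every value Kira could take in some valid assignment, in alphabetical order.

I, K

Among the 8 variables, L fits only Nate (and all 8 values in {H, I, J, K, L, M, N, O} must be used), so Nate = L.
The 7 still-open variables together cover exactly {H, I, J, K, M, N, O} — 7 values for 7 variables — and M appears only in Omar's list, so Omar = M.
The 6 still-open variables draw from only 6 values {H, I, J, K, N, O}, so each is used; only Bob can be N, hence Bob = N.
Mona and Kira share exactly the 2 values {I, K}; by pigeonhole those values go to them, so strike I, K from Liam.
No further eliminations apply; Kira can still be any of I, K.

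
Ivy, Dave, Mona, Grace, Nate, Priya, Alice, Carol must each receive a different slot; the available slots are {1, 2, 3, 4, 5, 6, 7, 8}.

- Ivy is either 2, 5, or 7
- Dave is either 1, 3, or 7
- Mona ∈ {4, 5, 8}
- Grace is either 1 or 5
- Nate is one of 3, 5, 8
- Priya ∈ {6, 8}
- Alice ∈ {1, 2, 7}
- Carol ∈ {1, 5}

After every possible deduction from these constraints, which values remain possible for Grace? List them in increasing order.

1, 5

Among the 8 variables, 4 fits only Mona (and all 8 values in {1, 2, 3, 4, 5, 6, 7, 8} must be used), so Mona = 4.
The 7 still-open variables draw from only 7 values {1, 2, 3, 5, 6, 7, 8}, so each is used; only Priya can be 6, hence Priya = 6.
The 6 still-open variables draw from only 6 values {1, 2, 3, 5, 7, 8}, so each is used; only Nate can be 8, hence Nate = 8.
The 5 still-open variables together cover exactly {1, 2, 3, 5, 7} — 5 values for 5 variables — and 3 appears only in Dave's list, so Dave = 3.
The 2 variables Grace and Carol are confined to {1, 5}, which locks those values in; drop them from Ivy, Alice.
No further eliminations apply; Grace can still be any of 1, 5.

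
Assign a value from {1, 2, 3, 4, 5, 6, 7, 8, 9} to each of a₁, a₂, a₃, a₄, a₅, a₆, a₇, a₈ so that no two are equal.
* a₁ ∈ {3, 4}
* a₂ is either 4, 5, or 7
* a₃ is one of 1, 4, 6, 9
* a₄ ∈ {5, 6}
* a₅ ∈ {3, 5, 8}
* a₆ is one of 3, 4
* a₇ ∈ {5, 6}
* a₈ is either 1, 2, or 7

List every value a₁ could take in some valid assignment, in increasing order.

3, 4

The 2 variables a₁ and a₆ are confined to {3, 4}, which locks those values in; drop them from a₂, a₃, a₅.
The 2 variables a₄ and a₇ are confined to {5, 6}, which locks those values in; drop them from a₂, a₃, a₅.
a₂'s domain is down to {7}, so a₂ = 7. So a₈ can't be 7.
a₅'s domain is down to {8}, so a₅ = 8.
No further eliminations apply; a₁ can still be any of 3, 4.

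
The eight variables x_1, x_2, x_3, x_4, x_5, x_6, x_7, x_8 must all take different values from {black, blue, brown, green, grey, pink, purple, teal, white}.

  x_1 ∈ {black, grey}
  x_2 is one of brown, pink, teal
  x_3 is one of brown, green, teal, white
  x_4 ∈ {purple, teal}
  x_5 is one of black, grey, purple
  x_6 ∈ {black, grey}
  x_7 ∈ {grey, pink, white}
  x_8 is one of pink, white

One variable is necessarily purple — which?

x_5

Among the 8 variables, green fits only x_3 (and all 8 values in {black, brown, green, grey, pink, purple, teal, white} must be used), so x_3 = green.
The 7 still-open variables draw from only 7 values {black, brown, grey, pink, purple, teal, white}, so each is used; only x_2 can be brown, hence x_2 = brown.
The 6 still-open variables draw from only 6 values {black, grey, pink, purple, teal, white}, so each is used; only x_4 can be teal, hence x_4 = teal.
Among the 5 still-open variables, purple fits only x_5 (and all 5 values in {black, grey, pink, purple, white} must be used), so x_5 = purple.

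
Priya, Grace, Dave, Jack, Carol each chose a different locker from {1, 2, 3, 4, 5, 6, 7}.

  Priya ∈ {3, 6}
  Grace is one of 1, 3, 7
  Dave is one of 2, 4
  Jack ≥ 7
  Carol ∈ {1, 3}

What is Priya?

6

Jack must be 7 (only option left). So Grace can't be 7.
Grace and Carol between them cover only {1, 3} — a naked pair. Remove those values from Priya.
So Priya = 6.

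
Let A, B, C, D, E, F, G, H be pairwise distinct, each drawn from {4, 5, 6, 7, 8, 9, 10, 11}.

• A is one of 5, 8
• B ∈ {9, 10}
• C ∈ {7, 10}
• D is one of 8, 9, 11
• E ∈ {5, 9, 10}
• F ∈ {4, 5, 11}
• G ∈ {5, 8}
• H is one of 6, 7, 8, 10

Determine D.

11

The 8 variables draw from only 8 values {4, 5, 6, 7, 8, 9, 10, 11}, so each is used; only F can be 4, hence F = 4.
Among the 7 still-open variables, 6 fits only H (and all 7 values in {5, 6, 7, 8, 9, 10, 11} must be used), so H = 6.
The 6 still-open variables together cover exactly {5, 7, 8, 9, 10, 11} — 6 values for 6 variables — and 7 appears only in C's list, so C = 7.
The 5 still-open variables draw from only 5 values {5, 8, 9, 10, 11}, so each is used; only D can be 11, hence D = 11.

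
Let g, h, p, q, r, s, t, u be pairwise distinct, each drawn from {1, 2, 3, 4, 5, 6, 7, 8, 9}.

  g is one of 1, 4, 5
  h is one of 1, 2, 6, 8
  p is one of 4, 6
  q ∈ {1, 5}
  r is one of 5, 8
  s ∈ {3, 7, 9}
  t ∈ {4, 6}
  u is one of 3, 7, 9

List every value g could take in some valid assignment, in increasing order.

1, 5

p and t between them cover only {4, 6} — a naked pair. Remove those values from g, h.
g and q share exactly the 2 values {1, 5}; by pigeonhole those values go to them, so strike 1, 5 from h, r.
r has just one choice, so r = 8. Eliminate 8 elsewhere: h.
h's domain is down to {2}, so h = 2.
No further eliminations apply; g can still be any of 1, 5.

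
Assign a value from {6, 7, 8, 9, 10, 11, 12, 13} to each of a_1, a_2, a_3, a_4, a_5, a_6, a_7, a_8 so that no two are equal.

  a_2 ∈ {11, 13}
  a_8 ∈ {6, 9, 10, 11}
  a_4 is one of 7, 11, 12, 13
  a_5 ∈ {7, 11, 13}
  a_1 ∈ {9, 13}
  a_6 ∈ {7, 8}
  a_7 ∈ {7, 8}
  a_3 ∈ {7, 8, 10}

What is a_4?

12

The 8 variables draw from only 8 values {6, 7, 8, 9, 10, 11, 12, 13}, so each is used; only a_8 can be 6, hence a_8 = 6.
The 7 still-open variables together cover exactly {7, 8, 9, 10, 11, 12, 13} — 7 values for 7 variables — and 9 appears only in a_1's list, so a_1 = 9.
The 6 still-open variables together cover exactly {7, 8, 10, 11, 12, 13} — 6 values for 6 variables — and 10 appears only in a_3's list, so a_3 = 10.
Among the 5 still-open variables, 12 fits only a_4 (and all 5 values in {7, 8, 11, 12, 13} must be used), so a_4 = 12.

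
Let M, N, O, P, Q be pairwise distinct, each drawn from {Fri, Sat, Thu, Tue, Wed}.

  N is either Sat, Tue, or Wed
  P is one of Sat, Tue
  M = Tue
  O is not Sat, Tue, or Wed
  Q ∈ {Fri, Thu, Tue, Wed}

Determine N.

Wed

M's domain is down to {Tue}, so M = Tue. Eliminate Tue elsewhere: N, P, Q.
P has just one choice, so P = Sat. Eliminate Sat elsewhere: N.
So N = Wed.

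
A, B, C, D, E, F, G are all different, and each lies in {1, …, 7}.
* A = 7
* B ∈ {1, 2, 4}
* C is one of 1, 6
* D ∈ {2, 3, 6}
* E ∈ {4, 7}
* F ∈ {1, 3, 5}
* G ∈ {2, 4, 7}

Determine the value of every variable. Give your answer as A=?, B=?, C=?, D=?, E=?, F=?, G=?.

A's domain is down to {7}, so A = 7. Eliminate 7 elsewhere: E, G.
E has just one choice, so E = 4. Eliminate 4 elsewhere: B, G.
G has just one choice, so G = 2. Remove 2 from B, D.
B must be 1 (only option left). Strike 1 from C, F.
C must be 6 (only option left). So D can't be 6.
D has just one choice, so D = 3. Strike 3 from F.
F's domain is down to {5}, so F = 5.

A=7, B=1, C=6, D=3, E=4, F=5, G=2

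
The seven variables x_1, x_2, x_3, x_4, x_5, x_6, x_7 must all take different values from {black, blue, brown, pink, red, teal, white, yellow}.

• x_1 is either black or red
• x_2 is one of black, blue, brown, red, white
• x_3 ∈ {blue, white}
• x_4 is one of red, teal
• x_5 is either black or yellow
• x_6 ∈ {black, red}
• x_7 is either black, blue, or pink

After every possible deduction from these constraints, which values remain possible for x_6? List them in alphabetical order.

black, red

x_1 and x_6 between them cover only {black, red} — a naked pair. Remove those values from x_2, x_4, x_5, x_7.
x_4's domain is down to {teal}, so x_4 = teal.
x_5 must be yellow (only option left).
No further eliminations apply; x_6 can still be any of black, red.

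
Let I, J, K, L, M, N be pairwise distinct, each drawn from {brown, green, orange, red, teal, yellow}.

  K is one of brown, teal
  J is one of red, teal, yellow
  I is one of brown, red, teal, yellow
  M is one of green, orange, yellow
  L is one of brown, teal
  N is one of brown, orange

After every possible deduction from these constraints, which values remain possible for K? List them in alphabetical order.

brown, teal

The 6 variables together cover exactly {brown, green, orange, red, teal, yellow} — 6 values for 6 variables — and green appears only in M's list, so M = green.
The 5 still-open variables together cover exactly {brown, orange, red, teal, yellow} — 5 values for 5 variables — and orange appears only in N's list, so N = orange.
K and L between them cover only {brown, teal} — a naked pair. Remove those values from I, J.
No further eliminations apply; K can still be any of brown, teal.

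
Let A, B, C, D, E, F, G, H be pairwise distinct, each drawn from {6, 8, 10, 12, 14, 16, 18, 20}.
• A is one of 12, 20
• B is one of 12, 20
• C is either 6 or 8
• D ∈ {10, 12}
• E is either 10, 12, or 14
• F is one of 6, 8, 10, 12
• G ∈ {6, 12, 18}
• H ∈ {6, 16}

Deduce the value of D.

Among the 8 variables, 14 fits only E (and all 8 values in {6, 8, 10, 12, 14, 16, 18, 20} must be used), so E = 14.
Among the 7 still-open variables, 16 fits only H (and all 7 values in {6, 8, 10, 12, 16, 18, 20} must be used), so H = 16.
Among the 6 still-open variables, 18 fits only G (and all 6 values in {6, 8, 10, 12, 18, 20} must be used), so G = 18.
The 2 variables A and B are confined to {12, 20}, which locks those values in; drop them from D, F.
So D = 10.

10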